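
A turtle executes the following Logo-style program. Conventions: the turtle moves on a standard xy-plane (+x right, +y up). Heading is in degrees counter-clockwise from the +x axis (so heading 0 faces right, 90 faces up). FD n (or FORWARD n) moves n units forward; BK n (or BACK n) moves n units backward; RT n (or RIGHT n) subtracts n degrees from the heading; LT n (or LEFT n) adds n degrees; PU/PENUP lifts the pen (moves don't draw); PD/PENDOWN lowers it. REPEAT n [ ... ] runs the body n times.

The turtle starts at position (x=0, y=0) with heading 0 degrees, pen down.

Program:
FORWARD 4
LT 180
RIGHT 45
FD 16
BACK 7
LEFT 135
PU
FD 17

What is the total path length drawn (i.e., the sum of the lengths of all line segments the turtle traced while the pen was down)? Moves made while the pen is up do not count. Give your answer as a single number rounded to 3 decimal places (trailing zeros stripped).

Executing turtle program step by step:
Start: pos=(0,0), heading=0, pen down
FD 4: (0,0) -> (4,0) [heading=0, draw]
LT 180: heading 0 -> 180
RT 45: heading 180 -> 135
FD 16: (4,0) -> (-7.314,11.314) [heading=135, draw]
BK 7: (-7.314,11.314) -> (-2.364,6.364) [heading=135, draw]
LT 135: heading 135 -> 270
PU: pen up
FD 17: (-2.364,6.364) -> (-2.364,-10.636) [heading=270, move]
Final: pos=(-2.364,-10.636), heading=270, 3 segment(s) drawn

Segment lengths:
  seg 1: (0,0) -> (4,0), length = 4
  seg 2: (4,0) -> (-7.314,11.314), length = 16
  seg 3: (-7.314,11.314) -> (-2.364,6.364), length = 7
Total = 27

Answer: 27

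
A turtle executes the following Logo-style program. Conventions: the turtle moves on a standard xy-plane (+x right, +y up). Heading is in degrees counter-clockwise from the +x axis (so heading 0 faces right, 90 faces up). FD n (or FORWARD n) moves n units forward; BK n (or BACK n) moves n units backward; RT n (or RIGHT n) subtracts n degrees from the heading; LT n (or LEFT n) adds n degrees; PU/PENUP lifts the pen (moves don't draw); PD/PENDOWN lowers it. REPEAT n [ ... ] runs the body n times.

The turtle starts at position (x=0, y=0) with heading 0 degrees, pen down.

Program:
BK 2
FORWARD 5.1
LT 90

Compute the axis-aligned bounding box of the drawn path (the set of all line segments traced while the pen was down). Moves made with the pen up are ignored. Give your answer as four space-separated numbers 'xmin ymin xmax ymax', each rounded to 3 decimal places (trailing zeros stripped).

Answer: -2 0 3.1 0

Derivation:
Executing turtle program step by step:
Start: pos=(0,0), heading=0, pen down
BK 2: (0,0) -> (-2,0) [heading=0, draw]
FD 5.1: (-2,0) -> (3.1,0) [heading=0, draw]
LT 90: heading 0 -> 90
Final: pos=(3.1,0), heading=90, 2 segment(s) drawn

Segment endpoints: x in {-2, 0, 3.1}, y in {0}
xmin=-2, ymin=0, xmax=3.1, ymax=0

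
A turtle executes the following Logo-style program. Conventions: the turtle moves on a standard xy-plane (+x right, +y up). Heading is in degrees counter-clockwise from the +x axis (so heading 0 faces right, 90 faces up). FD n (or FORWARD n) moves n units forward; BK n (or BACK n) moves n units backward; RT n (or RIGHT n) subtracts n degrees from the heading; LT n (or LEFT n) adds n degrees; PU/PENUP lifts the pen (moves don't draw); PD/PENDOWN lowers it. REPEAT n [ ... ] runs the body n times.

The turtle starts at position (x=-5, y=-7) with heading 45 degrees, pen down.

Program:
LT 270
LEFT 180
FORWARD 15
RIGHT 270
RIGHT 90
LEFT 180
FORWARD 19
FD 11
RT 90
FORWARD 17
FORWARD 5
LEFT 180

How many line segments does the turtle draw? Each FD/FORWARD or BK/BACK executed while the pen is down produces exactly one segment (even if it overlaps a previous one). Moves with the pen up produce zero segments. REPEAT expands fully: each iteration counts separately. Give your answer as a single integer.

Answer: 5

Derivation:
Executing turtle program step by step:
Start: pos=(-5,-7), heading=45, pen down
LT 270: heading 45 -> 315
LT 180: heading 315 -> 135
FD 15: (-5,-7) -> (-15.607,3.607) [heading=135, draw]
RT 270: heading 135 -> 225
RT 90: heading 225 -> 135
LT 180: heading 135 -> 315
FD 19: (-15.607,3.607) -> (-2.172,-9.828) [heading=315, draw]
FD 11: (-2.172,-9.828) -> (5.607,-17.607) [heading=315, draw]
RT 90: heading 315 -> 225
FD 17: (5.607,-17.607) -> (-6.414,-29.627) [heading=225, draw]
FD 5: (-6.414,-29.627) -> (-9.95,-33.163) [heading=225, draw]
LT 180: heading 225 -> 45
Final: pos=(-9.95,-33.163), heading=45, 5 segment(s) drawn
Segments drawn: 5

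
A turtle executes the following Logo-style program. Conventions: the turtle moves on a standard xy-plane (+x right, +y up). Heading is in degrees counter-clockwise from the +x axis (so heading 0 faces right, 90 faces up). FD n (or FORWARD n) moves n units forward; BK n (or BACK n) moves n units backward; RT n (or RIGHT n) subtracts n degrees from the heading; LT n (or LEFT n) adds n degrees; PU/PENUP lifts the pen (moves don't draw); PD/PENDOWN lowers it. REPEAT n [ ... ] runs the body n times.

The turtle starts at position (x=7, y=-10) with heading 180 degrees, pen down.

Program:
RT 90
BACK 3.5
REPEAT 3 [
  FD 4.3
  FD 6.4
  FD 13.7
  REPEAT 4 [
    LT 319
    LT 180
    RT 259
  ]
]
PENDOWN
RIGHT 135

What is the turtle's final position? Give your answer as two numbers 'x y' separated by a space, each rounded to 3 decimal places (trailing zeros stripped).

Answer: 7 -13.5

Derivation:
Executing turtle program step by step:
Start: pos=(7,-10), heading=180, pen down
RT 90: heading 180 -> 90
BK 3.5: (7,-10) -> (7,-13.5) [heading=90, draw]
REPEAT 3 [
  -- iteration 1/3 --
  FD 4.3: (7,-13.5) -> (7,-9.2) [heading=90, draw]
  FD 6.4: (7,-9.2) -> (7,-2.8) [heading=90, draw]
  FD 13.7: (7,-2.8) -> (7,10.9) [heading=90, draw]
  REPEAT 4 [
    -- iteration 1/4 --
    LT 319: heading 90 -> 49
    LT 180: heading 49 -> 229
    RT 259: heading 229 -> 330
    -- iteration 2/4 --
    LT 319: heading 330 -> 289
    LT 180: heading 289 -> 109
    RT 259: heading 109 -> 210
    -- iteration 3/4 --
    LT 319: heading 210 -> 169
    LT 180: heading 169 -> 349
    RT 259: heading 349 -> 90
    -- iteration 4/4 --
    LT 319: heading 90 -> 49
    LT 180: heading 49 -> 229
    RT 259: heading 229 -> 330
  ]
  -- iteration 2/3 --
  FD 4.3: (7,10.9) -> (10.724,8.75) [heading=330, draw]
  FD 6.4: (10.724,8.75) -> (16.266,5.55) [heading=330, draw]
  FD 13.7: (16.266,5.55) -> (28.131,-1.3) [heading=330, draw]
  REPEAT 4 [
    -- iteration 1/4 --
    LT 319: heading 330 -> 289
    LT 180: heading 289 -> 109
    RT 259: heading 109 -> 210
    -- iteration 2/4 --
    LT 319: heading 210 -> 169
    LT 180: heading 169 -> 349
    RT 259: heading 349 -> 90
    -- iteration 3/4 --
    LT 319: heading 90 -> 49
    LT 180: heading 49 -> 229
    RT 259: heading 229 -> 330
    -- iteration 4/4 --
    LT 319: heading 330 -> 289
    LT 180: heading 289 -> 109
    RT 259: heading 109 -> 210
  ]
  -- iteration 3/3 --
  FD 4.3: (28.131,-1.3) -> (24.407,-3.45) [heading=210, draw]
  FD 6.4: (24.407,-3.45) -> (18.865,-6.65) [heading=210, draw]
  FD 13.7: (18.865,-6.65) -> (7,-13.5) [heading=210, draw]
  REPEAT 4 [
    -- iteration 1/4 --
    LT 319: heading 210 -> 169
    LT 180: heading 169 -> 349
    RT 259: heading 349 -> 90
    -- iteration 2/4 --
    LT 319: heading 90 -> 49
    LT 180: heading 49 -> 229
    RT 259: heading 229 -> 330
    -- iteration 3/4 --
    LT 319: heading 330 -> 289
    LT 180: heading 289 -> 109
    RT 259: heading 109 -> 210
    -- iteration 4/4 --
    LT 319: heading 210 -> 169
    LT 180: heading 169 -> 349
    RT 259: heading 349 -> 90
  ]
]
PD: pen down
RT 135: heading 90 -> 315
Final: pos=(7,-13.5), heading=315, 10 segment(s) drawn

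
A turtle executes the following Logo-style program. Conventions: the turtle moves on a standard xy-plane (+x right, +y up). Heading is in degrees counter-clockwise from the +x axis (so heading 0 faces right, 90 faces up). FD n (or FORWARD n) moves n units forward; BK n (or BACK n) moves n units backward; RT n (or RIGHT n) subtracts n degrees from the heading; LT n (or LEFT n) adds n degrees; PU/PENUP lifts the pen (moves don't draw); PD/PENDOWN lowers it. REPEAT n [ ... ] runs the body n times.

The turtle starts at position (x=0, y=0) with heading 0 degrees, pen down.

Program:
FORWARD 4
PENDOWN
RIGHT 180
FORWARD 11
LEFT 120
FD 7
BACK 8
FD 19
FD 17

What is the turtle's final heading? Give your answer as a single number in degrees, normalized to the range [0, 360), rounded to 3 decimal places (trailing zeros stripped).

Executing turtle program step by step:
Start: pos=(0,0), heading=0, pen down
FD 4: (0,0) -> (4,0) [heading=0, draw]
PD: pen down
RT 180: heading 0 -> 180
FD 11: (4,0) -> (-7,0) [heading=180, draw]
LT 120: heading 180 -> 300
FD 7: (-7,0) -> (-3.5,-6.062) [heading=300, draw]
BK 8: (-3.5,-6.062) -> (-7.5,0.866) [heading=300, draw]
FD 19: (-7.5,0.866) -> (2,-15.588) [heading=300, draw]
FD 17: (2,-15.588) -> (10.5,-30.311) [heading=300, draw]
Final: pos=(10.5,-30.311), heading=300, 6 segment(s) drawn

Answer: 300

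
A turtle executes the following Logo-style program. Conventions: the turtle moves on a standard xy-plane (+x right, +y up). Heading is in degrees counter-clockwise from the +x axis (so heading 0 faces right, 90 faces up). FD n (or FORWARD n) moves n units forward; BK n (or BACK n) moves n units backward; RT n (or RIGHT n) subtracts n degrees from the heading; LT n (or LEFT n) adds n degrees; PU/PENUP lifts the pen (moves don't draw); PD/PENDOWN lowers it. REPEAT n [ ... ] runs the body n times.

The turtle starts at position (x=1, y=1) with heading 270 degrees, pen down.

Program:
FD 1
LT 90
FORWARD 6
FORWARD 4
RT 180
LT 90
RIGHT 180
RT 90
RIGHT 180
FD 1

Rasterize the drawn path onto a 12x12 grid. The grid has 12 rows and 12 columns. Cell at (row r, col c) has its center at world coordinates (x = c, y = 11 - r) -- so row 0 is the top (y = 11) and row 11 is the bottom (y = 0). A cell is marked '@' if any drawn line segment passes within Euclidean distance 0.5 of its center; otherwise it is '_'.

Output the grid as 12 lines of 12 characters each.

Answer: ____________
____________
____________
____________
____________
____________
____________
____________
____________
____________
_@__________
_@@@@@@@@@@@

Derivation:
Segment 0: (1,1) -> (1,0)
Segment 1: (1,0) -> (7,-0)
Segment 2: (7,-0) -> (11,-0)
Segment 3: (11,-0) -> (10,-0)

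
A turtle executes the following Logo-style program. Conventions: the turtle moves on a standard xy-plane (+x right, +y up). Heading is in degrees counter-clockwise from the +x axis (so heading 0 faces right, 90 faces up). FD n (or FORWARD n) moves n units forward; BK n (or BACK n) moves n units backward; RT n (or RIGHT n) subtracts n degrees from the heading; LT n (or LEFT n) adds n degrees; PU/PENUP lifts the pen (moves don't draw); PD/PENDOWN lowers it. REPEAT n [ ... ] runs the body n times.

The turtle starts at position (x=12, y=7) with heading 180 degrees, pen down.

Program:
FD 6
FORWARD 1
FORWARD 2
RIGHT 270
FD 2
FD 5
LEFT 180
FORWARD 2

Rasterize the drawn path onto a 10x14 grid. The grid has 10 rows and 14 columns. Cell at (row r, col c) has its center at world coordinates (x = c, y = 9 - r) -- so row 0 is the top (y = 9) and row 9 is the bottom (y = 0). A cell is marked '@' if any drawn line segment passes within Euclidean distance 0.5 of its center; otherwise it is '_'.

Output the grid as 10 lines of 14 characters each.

Segment 0: (12,7) -> (6,7)
Segment 1: (6,7) -> (5,7)
Segment 2: (5,7) -> (3,7)
Segment 3: (3,7) -> (3,5)
Segment 4: (3,5) -> (3,0)
Segment 5: (3,0) -> (3,2)

Answer: ______________
______________
___@@@@@@@@@@_
___@__________
___@__________
___@__________
___@__________
___@__________
___@__________
___@__________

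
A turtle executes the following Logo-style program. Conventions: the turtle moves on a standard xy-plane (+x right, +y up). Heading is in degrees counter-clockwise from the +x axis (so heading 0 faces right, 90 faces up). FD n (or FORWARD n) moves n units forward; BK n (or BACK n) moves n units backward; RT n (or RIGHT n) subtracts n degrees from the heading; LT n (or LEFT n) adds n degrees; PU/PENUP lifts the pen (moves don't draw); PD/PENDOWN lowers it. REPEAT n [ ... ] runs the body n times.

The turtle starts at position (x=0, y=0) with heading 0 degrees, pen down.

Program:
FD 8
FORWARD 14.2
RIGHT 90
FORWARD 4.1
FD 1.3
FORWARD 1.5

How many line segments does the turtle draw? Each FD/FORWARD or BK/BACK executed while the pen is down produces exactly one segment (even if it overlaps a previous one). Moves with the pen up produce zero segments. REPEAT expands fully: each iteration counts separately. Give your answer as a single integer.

Executing turtle program step by step:
Start: pos=(0,0), heading=0, pen down
FD 8: (0,0) -> (8,0) [heading=0, draw]
FD 14.2: (8,0) -> (22.2,0) [heading=0, draw]
RT 90: heading 0 -> 270
FD 4.1: (22.2,0) -> (22.2,-4.1) [heading=270, draw]
FD 1.3: (22.2,-4.1) -> (22.2,-5.4) [heading=270, draw]
FD 1.5: (22.2,-5.4) -> (22.2,-6.9) [heading=270, draw]
Final: pos=(22.2,-6.9), heading=270, 5 segment(s) drawn
Segments drawn: 5

Answer: 5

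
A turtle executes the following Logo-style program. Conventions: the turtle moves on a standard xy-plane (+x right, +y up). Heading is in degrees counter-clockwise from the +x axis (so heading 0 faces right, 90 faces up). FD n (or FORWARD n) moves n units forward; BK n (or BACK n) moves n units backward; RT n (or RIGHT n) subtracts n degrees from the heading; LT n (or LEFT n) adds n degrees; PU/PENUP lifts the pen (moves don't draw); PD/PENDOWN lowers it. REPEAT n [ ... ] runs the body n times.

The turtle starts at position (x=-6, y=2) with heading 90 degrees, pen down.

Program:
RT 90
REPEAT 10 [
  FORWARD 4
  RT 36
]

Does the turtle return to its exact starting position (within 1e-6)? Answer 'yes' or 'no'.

Answer: yes

Derivation:
Executing turtle program step by step:
Start: pos=(-6,2), heading=90, pen down
RT 90: heading 90 -> 0
REPEAT 10 [
  -- iteration 1/10 --
  FD 4: (-6,2) -> (-2,2) [heading=0, draw]
  RT 36: heading 0 -> 324
  -- iteration 2/10 --
  FD 4: (-2,2) -> (1.236,-0.351) [heading=324, draw]
  RT 36: heading 324 -> 288
  -- iteration 3/10 --
  FD 4: (1.236,-0.351) -> (2.472,-4.155) [heading=288, draw]
  RT 36: heading 288 -> 252
  -- iteration 4/10 --
  FD 4: (2.472,-4.155) -> (1.236,-7.96) [heading=252, draw]
  RT 36: heading 252 -> 216
  -- iteration 5/10 --
  FD 4: (1.236,-7.96) -> (-2,-10.311) [heading=216, draw]
  RT 36: heading 216 -> 180
  -- iteration 6/10 --
  FD 4: (-2,-10.311) -> (-6,-10.311) [heading=180, draw]
  RT 36: heading 180 -> 144
  -- iteration 7/10 --
  FD 4: (-6,-10.311) -> (-9.236,-7.96) [heading=144, draw]
  RT 36: heading 144 -> 108
  -- iteration 8/10 --
  FD 4: (-9.236,-7.96) -> (-10.472,-4.155) [heading=108, draw]
  RT 36: heading 108 -> 72
  -- iteration 9/10 --
  FD 4: (-10.472,-4.155) -> (-9.236,-0.351) [heading=72, draw]
  RT 36: heading 72 -> 36
  -- iteration 10/10 --
  FD 4: (-9.236,-0.351) -> (-6,2) [heading=36, draw]
  RT 36: heading 36 -> 0
]
Final: pos=(-6,2), heading=0, 10 segment(s) drawn

Start position: (-6, 2)
Final position: (-6, 2)
Distance = 0; < 1e-6 -> CLOSED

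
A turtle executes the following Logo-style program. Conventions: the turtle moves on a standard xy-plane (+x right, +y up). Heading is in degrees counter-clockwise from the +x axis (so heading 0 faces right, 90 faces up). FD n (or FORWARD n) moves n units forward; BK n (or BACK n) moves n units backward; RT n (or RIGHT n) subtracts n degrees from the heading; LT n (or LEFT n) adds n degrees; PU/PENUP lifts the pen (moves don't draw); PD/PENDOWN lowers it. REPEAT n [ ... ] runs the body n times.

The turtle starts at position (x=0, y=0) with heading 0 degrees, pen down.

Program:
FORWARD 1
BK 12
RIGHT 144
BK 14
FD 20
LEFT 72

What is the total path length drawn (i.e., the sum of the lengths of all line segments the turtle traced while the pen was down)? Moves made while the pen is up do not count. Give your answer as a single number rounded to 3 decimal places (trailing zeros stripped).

Answer: 47

Derivation:
Executing turtle program step by step:
Start: pos=(0,0), heading=0, pen down
FD 1: (0,0) -> (1,0) [heading=0, draw]
BK 12: (1,0) -> (-11,0) [heading=0, draw]
RT 144: heading 0 -> 216
BK 14: (-11,0) -> (0.326,8.229) [heading=216, draw]
FD 20: (0.326,8.229) -> (-15.854,-3.527) [heading=216, draw]
LT 72: heading 216 -> 288
Final: pos=(-15.854,-3.527), heading=288, 4 segment(s) drawn

Segment lengths:
  seg 1: (0,0) -> (1,0), length = 1
  seg 2: (1,0) -> (-11,0), length = 12
  seg 3: (-11,0) -> (0.326,8.229), length = 14
  seg 4: (0.326,8.229) -> (-15.854,-3.527), length = 20
Total = 47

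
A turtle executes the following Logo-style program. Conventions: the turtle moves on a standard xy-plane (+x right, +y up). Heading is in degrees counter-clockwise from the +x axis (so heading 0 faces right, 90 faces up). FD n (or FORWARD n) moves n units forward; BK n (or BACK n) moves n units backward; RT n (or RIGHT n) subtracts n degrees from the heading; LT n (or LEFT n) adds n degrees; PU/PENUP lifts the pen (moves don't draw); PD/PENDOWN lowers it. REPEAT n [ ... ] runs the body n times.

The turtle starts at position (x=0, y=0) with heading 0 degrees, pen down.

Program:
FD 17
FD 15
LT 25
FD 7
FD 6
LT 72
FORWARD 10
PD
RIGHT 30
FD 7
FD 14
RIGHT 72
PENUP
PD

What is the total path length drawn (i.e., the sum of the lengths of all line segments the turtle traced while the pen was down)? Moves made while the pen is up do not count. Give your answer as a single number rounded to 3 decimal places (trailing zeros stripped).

Executing turtle program step by step:
Start: pos=(0,0), heading=0, pen down
FD 17: (0,0) -> (17,0) [heading=0, draw]
FD 15: (17,0) -> (32,0) [heading=0, draw]
LT 25: heading 0 -> 25
FD 7: (32,0) -> (38.344,2.958) [heading=25, draw]
FD 6: (38.344,2.958) -> (43.782,5.494) [heading=25, draw]
LT 72: heading 25 -> 97
FD 10: (43.782,5.494) -> (42.563,15.419) [heading=97, draw]
PD: pen down
RT 30: heading 97 -> 67
FD 7: (42.563,15.419) -> (45.298,21.863) [heading=67, draw]
FD 14: (45.298,21.863) -> (50.769,34.75) [heading=67, draw]
RT 72: heading 67 -> 355
PU: pen up
PD: pen down
Final: pos=(50.769,34.75), heading=355, 7 segment(s) drawn

Segment lengths:
  seg 1: (0,0) -> (17,0), length = 17
  seg 2: (17,0) -> (32,0), length = 15
  seg 3: (32,0) -> (38.344,2.958), length = 7
  seg 4: (38.344,2.958) -> (43.782,5.494), length = 6
  seg 5: (43.782,5.494) -> (42.563,15.419), length = 10
  seg 6: (42.563,15.419) -> (45.298,21.863), length = 7
  seg 7: (45.298,21.863) -> (50.769,34.75), length = 14
Total = 76

Answer: 76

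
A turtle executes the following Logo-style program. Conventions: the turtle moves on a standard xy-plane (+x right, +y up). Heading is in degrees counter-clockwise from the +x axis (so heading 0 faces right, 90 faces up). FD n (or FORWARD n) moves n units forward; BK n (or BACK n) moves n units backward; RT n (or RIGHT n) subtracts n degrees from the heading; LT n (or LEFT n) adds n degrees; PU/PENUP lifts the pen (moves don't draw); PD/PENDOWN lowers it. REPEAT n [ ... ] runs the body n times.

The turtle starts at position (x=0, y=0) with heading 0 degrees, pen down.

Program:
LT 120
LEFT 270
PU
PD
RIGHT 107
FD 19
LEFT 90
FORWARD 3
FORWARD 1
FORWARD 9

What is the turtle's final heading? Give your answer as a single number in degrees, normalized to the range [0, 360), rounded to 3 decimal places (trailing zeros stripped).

Executing turtle program step by step:
Start: pos=(0,0), heading=0, pen down
LT 120: heading 0 -> 120
LT 270: heading 120 -> 30
PU: pen up
PD: pen down
RT 107: heading 30 -> 283
FD 19: (0,0) -> (4.274,-18.513) [heading=283, draw]
LT 90: heading 283 -> 13
FD 3: (4.274,-18.513) -> (7.197,-17.838) [heading=13, draw]
FD 1: (7.197,-17.838) -> (8.172,-17.613) [heading=13, draw]
FD 9: (8.172,-17.613) -> (16.941,-15.589) [heading=13, draw]
Final: pos=(16.941,-15.589), heading=13, 4 segment(s) drawn

Answer: 13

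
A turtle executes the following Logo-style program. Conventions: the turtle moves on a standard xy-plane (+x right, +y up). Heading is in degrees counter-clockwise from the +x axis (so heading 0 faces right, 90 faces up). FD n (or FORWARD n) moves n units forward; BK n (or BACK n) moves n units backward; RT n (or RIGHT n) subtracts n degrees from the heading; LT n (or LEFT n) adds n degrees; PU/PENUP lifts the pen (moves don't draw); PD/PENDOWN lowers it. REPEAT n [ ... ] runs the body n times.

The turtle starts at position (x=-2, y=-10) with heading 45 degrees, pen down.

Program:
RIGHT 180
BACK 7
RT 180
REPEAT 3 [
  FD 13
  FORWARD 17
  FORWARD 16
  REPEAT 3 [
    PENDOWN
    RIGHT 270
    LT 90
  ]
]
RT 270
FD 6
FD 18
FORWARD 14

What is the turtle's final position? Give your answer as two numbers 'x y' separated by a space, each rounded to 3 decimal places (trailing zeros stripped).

Executing turtle program step by step:
Start: pos=(-2,-10), heading=45, pen down
RT 180: heading 45 -> 225
BK 7: (-2,-10) -> (2.95,-5.05) [heading=225, draw]
RT 180: heading 225 -> 45
REPEAT 3 [
  -- iteration 1/3 --
  FD 13: (2.95,-5.05) -> (12.142,4.142) [heading=45, draw]
  FD 17: (12.142,4.142) -> (24.163,16.163) [heading=45, draw]
  FD 16: (24.163,16.163) -> (35.477,27.477) [heading=45, draw]
  REPEAT 3 [
    -- iteration 1/3 --
    PD: pen down
    RT 270: heading 45 -> 135
    LT 90: heading 135 -> 225
    -- iteration 2/3 --
    PD: pen down
    RT 270: heading 225 -> 315
    LT 90: heading 315 -> 45
    -- iteration 3/3 --
    PD: pen down
    RT 270: heading 45 -> 135
    LT 90: heading 135 -> 225
  ]
  -- iteration 2/3 --
  FD 13: (35.477,27.477) -> (26.284,18.284) [heading=225, draw]
  FD 17: (26.284,18.284) -> (14.263,6.263) [heading=225, draw]
  FD 16: (14.263,6.263) -> (2.95,-5.05) [heading=225, draw]
  REPEAT 3 [
    -- iteration 1/3 --
    PD: pen down
    RT 270: heading 225 -> 315
    LT 90: heading 315 -> 45
    -- iteration 2/3 --
    PD: pen down
    RT 270: heading 45 -> 135
    LT 90: heading 135 -> 225
    -- iteration 3/3 --
    PD: pen down
    RT 270: heading 225 -> 315
    LT 90: heading 315 -> 45
  ]
  -- iteration 3/3 --
  FD 13: (2.95,-5.05) -> (12.142,4.142) [heading=45, draw]
  FD 17: (12.142,4.142) -> (24.163,16.163) [heading=45, draw]
  FD 16: (24.163,16.163) -> (35.477,27.477) [heading=45, draw]
  REPEAT 3 [
    -- iteration 1/3 --
    PD: pen down
    RT 270: heading 45 -> 135
    LT 90: heading 135 -> 225
    -- iteration 2/3 --
    PD: pen down
    RT 270: heading 225 -> 315
    LT 90: heading 315 -> 45
    -- iteration 3/3 --
    PD: pen down
    RT 270: heading 45 -> 135
    LT 90: heading 135 -> 225
  ]
]
RT 270: heading 225 -> 315
FD 6: (35.477,27.477) -> (39.719,23.234) [heading=315, draw]
FD 18: (39.719,23.234) -> (52.447,10.506) [heading=315, draw]
FD 14: (52.447,10.506) -> (62.347,0.607) [heading=315, draw]
Final: pos=(62.347,0.607), heading=315, 13 segment(s) drawn

Answer: 62.347 0.607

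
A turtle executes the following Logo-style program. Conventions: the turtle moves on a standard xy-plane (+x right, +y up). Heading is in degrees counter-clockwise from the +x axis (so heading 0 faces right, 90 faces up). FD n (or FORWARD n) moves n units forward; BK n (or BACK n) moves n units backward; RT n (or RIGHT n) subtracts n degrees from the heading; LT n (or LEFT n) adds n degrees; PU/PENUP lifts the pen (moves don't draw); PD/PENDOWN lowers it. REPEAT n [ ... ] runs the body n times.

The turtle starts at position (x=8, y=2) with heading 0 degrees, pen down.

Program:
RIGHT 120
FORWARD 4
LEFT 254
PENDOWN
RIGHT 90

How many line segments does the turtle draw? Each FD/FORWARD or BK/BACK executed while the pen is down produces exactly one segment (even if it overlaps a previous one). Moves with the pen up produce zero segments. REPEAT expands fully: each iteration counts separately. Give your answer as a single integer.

Executing turtle program step by step:
Start: pos=(8,2), heading=0, pen down
RT 120: heading 0 -> 240
FD 4: (8,2) -> (6,-1.464) [heading=240, draw]
LT 254: heading 240 -> 134
PD: pen down
RT 90: heading 134 -> 44
Final: pos=(6,-1.464), heading=44, 1 segment(s) drawn
Segments drawn: 1

Answer: 1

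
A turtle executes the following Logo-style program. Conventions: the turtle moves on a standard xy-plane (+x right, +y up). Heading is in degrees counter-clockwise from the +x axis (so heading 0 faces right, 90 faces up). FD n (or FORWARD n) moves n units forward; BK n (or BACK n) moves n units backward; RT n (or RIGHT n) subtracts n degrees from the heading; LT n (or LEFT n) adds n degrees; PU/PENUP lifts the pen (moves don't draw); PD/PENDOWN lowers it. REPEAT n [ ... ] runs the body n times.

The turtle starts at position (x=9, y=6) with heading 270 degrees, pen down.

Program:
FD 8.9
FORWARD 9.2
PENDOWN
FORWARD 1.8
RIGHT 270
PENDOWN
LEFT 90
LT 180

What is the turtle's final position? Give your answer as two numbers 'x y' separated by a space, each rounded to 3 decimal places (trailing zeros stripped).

Executing turtle program step by step:
Start: pos=(9,6), heading=270, pen down
FD 8.9: (9,6) -> (9,-2.9) [heading=270, draw]
FD 9.2: (9,-2.9) -> (9,-12.1) [heading=270, draw]
PD: pen down
FD 1.8: (9,-12.1) -> (9,-13.9) [heading=270, draw]
RT 270: heading 270 -> 0
PD: pen down
LT 90: heading 0 -> 90
LT 180: heading 90 -> 270
Final: pos=(9,-13.9), heading=270, 3 segment(s) drawn

Answer: 9 -13.9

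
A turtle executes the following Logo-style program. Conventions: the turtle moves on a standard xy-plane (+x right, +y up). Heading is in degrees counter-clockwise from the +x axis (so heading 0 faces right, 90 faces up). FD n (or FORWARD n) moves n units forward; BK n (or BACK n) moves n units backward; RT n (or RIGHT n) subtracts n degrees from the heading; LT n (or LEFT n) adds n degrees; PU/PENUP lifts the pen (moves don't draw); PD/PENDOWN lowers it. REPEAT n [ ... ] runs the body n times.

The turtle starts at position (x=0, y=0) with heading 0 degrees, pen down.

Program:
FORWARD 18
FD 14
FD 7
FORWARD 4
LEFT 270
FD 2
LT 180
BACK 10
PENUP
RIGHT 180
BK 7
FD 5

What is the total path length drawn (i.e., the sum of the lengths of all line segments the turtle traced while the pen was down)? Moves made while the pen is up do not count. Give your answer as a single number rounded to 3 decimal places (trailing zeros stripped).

Answer: 55

Derivation:
Executing turtle program step by step:
Start: pos=(0,0), heading=0, pen down
FD 18: (0,0) -> (18,0) [heading=0, draw]
FD 14: (18,0) -> (32,0) [heading=0, draw]
FD 7: (32,0) -> (39,0) [heading=0, draw]
FD 4: (39,0) -> (43,0) [heading=0, draw]
LT 270: heading 0 -> 270
FD 2: (43,0) -> (43,-2) [heading=270, draw]
LT 180: heading 270 -> 90
BK 10: (43,-2) -> (43,-12) [heading=90, draw]
PU: pen up
RT 180: heading 90 -> 270
BK 7: (43,-12) -> (43,-5) [heading=270, move]
FD 5: (43,-5) -> (43,-10) [heading=270, move]
Final: pos=(43,-10), heading=270, 6 segment(s) drawn

Segment lengths:
  seg 1: (0,0) -> (18,0), length = 18
  seg 2: (18,0) -> (32,0), length = 14
  seg 3: (32,0) -> (39,0), length = 7
  seg 4: (39,0) -> (43,0), length = 4
  seg 5: (43,0) -> (43,-2), length = 2
  seg 6: (43,-2) -> (43,-12), length = 10
Total = 55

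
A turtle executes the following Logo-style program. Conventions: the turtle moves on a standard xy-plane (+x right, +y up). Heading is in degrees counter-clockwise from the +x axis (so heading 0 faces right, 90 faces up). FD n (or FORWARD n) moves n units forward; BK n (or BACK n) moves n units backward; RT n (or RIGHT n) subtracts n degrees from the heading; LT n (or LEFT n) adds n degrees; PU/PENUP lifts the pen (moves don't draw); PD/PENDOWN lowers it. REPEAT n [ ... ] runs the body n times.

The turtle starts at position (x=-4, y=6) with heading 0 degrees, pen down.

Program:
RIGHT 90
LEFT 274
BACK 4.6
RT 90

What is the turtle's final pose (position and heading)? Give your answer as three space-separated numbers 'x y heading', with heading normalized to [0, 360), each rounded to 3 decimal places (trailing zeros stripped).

Answer: 0.589 6.321 94

Derivation:
Executing turtle program step by step:
Start: pos=(-4,6), heading=0, pen down
RT 90: heading 0 -> 270
LT 274: heading 270 -> 184
BK 4.6: (-4,6) -> (0.589,6.321) [heading=184, draw]
RT 90: heading 184 -> 94
Final: pos=(0.589,6.321), heading=94, 1 segment(s) drawn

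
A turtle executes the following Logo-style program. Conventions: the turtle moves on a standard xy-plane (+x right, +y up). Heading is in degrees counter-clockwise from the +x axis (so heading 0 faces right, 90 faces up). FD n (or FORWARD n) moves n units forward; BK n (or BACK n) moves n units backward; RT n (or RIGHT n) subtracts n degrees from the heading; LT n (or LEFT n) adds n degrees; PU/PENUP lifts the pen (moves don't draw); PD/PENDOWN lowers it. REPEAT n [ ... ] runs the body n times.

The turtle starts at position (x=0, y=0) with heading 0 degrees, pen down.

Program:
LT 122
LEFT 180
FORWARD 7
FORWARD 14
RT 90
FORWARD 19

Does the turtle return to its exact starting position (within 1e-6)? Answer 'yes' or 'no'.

Executing turtle program step by step:
Start: pos=(0,0), heading=0, pen down
LT 122: heading 0 -> 122
LT 180: heading 122 -> 302
FD 7: (0,0) -> (3.709,-5.936) [heading=302, draw]
FD 14: (3.709,-5.936) -> (11.128,-17.809) [heading=302, draw]
RT 90: heading 302 -> 212
FD 19: (11.128,-17.809) -> (-4.985,-27.877) [heading=212, draw]
Final: pos=(-4.985,-27.877), heading=212, 3 segment(s) drawn

Start position: (0, 0)
Final position: (-4.985, -27.877)
Distance = 28.32; >= 1e-6 -> NOT closed

Answer: no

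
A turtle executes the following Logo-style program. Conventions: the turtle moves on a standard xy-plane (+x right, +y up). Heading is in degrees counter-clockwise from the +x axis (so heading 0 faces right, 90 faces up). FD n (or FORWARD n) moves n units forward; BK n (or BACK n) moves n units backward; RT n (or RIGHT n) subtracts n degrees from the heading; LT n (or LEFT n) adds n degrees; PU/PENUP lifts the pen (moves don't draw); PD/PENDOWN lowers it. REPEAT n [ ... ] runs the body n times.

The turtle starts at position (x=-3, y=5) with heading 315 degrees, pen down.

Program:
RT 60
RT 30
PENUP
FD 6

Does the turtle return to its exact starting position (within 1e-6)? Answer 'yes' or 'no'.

Executing turtle program step by step:
Start: pos=(-3,5), heading=315, pen down
RT 60: heading 315 -> 255
RT 30: heading 255 -> 225
PU: pen up
FD 6: (-3,5) -> (-7.243,0.757) [heading=225, move]
Final: pos=(-7.243,0.757), heading=225, 0 segment(s) drawn

Start position: (-3, 5)
Final position: (-7.243, 0.757)
Distance = 6; >= 1e-6 -> NOT closed

Answer: no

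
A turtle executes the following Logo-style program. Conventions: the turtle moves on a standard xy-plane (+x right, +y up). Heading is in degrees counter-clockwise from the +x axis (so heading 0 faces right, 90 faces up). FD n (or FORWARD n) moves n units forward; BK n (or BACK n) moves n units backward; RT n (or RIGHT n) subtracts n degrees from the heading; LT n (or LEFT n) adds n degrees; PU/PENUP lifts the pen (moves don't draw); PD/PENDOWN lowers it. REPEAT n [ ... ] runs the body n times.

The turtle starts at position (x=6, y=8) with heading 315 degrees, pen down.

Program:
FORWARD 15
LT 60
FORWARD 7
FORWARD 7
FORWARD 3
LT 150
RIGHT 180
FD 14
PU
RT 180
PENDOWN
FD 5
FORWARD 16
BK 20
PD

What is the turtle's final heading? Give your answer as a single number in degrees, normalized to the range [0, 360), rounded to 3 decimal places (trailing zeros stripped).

Executing turtle program step by step:
Start: pos=(6,8), heading=315, pen down
FD 15: (6,8) -> (16.607,-2.607) [heading=315, draw]
LT 60: heading 315 -> 15
FD 7: (16.607,-2.607) -> (23.368,-0.795) [heading=15, draw]
FD 7: (23.368,-0.795) -> (30.13,1.017) [heading=15, draw]
FD 3: (30.13,1.017) -> (33.027,1.793) [heading=15, draw]
LT 150: heading 15 -> 165
RT 180: heading 165 -> 345
FD 14: (33.027,1.793) -> (46.55,-1.83) [heading=345, draw]
PU: pen up
RT 180: heading 345 -> 165
PD: pen down
FD 5: (46.55,-1.83) -> (41.721,-0.536) [heading=165, draw]
FD 16: (41.721,-0.536) -> (26.266,3.605) [heading=165, draw]
BK 20: (26.266,3.605) -> (45.584,-1.571) [heading=165, draw]
PD: pen down
Final: pos=(45.584,-1.571), heading=165, 8 segment(s) drawn

Answer: 165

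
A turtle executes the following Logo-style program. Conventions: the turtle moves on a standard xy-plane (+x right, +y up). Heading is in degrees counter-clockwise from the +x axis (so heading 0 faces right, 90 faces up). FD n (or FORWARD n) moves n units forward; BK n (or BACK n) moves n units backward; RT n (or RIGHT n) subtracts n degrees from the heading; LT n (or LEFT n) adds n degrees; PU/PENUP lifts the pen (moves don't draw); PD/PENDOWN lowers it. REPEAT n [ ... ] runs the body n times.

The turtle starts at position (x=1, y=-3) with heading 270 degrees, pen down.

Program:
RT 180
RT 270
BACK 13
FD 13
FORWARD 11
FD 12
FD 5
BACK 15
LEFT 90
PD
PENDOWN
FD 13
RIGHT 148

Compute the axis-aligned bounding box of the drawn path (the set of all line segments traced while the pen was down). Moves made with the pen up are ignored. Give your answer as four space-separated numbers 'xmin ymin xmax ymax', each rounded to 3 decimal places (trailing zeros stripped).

Answer: -27 -16 14 -3

Derivation:
Executing turtle program step by step:
Start: pos=(1,-3), heading=270, pen down
RT 180: heading 270 -> 90
RT 270: heading 90 -> 180
BK 13: (1,-3) -> (14,-3) [heading=180, draw]
FD 13: (14,-3) -> (1,-3) [heading=180, draw]
FD 11: (1,-3) -> (-10,-3) [heading=180, draw]
FD 12: (-10,-3) -> (-22,-3) [heading=180, draw]
FD 5: (-22,-3) -> (-27,-3) [heading=180, draw]
BK 15: (-27,-3) -> (-12,-3) [heading=180, draw]
LT 90: heading 180 -> 270
PD: pen down
PD: pen down
FD 13: (-12,-3) -> (-12,-16) [heading=270, draw]
RT 148: heading 270 -> 122
Final: pos=(-12,-16), heading=122, 7 segment(s) drawn

Segment endpoints: x in {-27, -22, -12, -10, 1, 14}, y in {-16, -3, -3, -3, -3, -3}
xmin=-27, ymin=-16, xmax=14, ymax=-3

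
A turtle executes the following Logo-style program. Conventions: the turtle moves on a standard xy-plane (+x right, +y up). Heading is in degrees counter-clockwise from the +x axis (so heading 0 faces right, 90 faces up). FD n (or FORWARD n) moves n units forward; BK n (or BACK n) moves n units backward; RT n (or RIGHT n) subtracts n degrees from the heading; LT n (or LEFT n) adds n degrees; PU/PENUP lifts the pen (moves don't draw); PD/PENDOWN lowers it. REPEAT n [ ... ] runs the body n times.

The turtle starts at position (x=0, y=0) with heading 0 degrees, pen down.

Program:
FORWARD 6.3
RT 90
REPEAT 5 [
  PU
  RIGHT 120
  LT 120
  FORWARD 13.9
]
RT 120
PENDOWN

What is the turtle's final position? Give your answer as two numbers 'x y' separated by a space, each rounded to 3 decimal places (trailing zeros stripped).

Answer: 6.3 -69.5

Derivation:
Executing turtle program step by step:
Start: pos=(0,0), heading=0, pen down
FD 6.3: (0,0) -> (6.3,0) [heading=0, draw]
RT 90: heading 0 -> 270
REPEAT 5 [
  -- iteration 1/5 --
  PU: pen up
  RT 120: heading 270 -> 150
  LT 120: heading 150 -> 270
  FD 13.9: (6.3,0) -> (6.3,-13.9) [heading=270, move]
  -- iteration 2/5 --
  PU: pen up
  RT 120: heading 270 -> 150
  LT 120: heading 150 -> 270
  FD 13.9: (6.3,-13.9) -> (6.3,-27.8) [heading=270, move]
  -- iteration 3/5 --
  PU: pen up
  RT 120: heading 270 -> 150
  LT 120: heading 150 -> 270
  FD 13.9: (6.3,-27.8) -> (6.3,-41.7) [heading=270, move]
  -- iteration 4/5 --
  PU: pen up
  RT 120: heading 270 -> 150
  LT 120: heading 150 -> 270
  FD 13.9: (6.3,-41.7) -> (6.3,-55.6) [heading=270, move]
  -- iteration 5/5 --
  PU: pen up
  RT 120: heading 270 -> 150
  LT 120: heading 150 -> 270
  FD 13.9: (6.3,-55.6) -> (6.3,-69.5) [heading=270, move]
]
RT 120: heading 270 -> 150
PD: pen down
Final: pos=(6.3,-69.5), heading=150, 1 segment(s) drawn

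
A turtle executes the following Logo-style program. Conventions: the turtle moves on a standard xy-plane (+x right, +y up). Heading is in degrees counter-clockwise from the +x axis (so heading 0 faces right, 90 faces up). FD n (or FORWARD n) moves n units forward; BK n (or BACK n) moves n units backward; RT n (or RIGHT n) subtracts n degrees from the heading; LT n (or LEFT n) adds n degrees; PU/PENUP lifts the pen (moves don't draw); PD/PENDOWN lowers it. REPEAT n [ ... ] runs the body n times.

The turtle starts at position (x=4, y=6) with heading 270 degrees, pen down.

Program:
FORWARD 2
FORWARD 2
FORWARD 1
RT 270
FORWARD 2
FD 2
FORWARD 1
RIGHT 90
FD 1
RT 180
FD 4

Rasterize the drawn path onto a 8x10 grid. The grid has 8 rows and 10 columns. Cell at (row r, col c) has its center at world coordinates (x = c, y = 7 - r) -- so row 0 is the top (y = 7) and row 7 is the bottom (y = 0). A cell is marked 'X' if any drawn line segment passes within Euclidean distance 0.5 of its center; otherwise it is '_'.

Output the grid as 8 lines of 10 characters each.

Answer: __________
____X_____
____X_____
____X____X
____X____X
____X____X
____XXXXXX
_________X

Derivation:
Segment 0: (4,6) -> (4,4)
Segment 1: (4,4) -> (4,2)
Segment 2: (4,2) -> (4,1)
Segment 3: (4,1) -> (6,1)
Segment 4: (6,1) -> (8,1)
Segment 5: (8,1) -> (9,1)
Segment 6: (9,1) -> (9,0)
Segment 7: (9,0) -> (9,4)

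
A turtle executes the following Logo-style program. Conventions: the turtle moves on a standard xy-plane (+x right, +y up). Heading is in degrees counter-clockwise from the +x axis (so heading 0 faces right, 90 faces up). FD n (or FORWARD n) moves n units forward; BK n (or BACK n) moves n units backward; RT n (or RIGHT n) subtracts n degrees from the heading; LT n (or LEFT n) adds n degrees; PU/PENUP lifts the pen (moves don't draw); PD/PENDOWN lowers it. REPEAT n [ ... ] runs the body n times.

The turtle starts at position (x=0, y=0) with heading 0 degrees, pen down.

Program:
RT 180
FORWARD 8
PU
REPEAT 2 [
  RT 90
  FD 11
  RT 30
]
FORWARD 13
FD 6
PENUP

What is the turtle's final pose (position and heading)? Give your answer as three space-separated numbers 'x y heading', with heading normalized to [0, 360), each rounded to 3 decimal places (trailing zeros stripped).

Answer: 11.026 -10.954 300

Derivation:
Executing turtle program step by step:
Start: pos=(0,0), heading=0, pen down
RT 180: heading 0 -> 180
FD 8: (0,0) -> (-8,0) [heading=180, draw]
PU: pen up
REPEAT 2 [
  -- iteration 1/2 --
  RT 90: heading 180 -> 90
  FD 11: (-8,0) -> (-8,11) [heading=90, move]
  RT 30: heading 90 -> 60
  -- iteration 2/2 --
  RT 90: heading 60 -> 330
  FD 11: (-8,11) -> (1.526,5.5) [heading=330, move]
  RT 30: heading 330 -> 300
]
FD 13: (1.526,5.5) -> (8.026,-5.758) [heading=300, move]
FD 6: (8.026,-5.758) -> (11.026,-10.954) [heading=300, move]
PU: pen up
Final: pos=(11.026,-10.954), heading=300, 1 segment(s) drawn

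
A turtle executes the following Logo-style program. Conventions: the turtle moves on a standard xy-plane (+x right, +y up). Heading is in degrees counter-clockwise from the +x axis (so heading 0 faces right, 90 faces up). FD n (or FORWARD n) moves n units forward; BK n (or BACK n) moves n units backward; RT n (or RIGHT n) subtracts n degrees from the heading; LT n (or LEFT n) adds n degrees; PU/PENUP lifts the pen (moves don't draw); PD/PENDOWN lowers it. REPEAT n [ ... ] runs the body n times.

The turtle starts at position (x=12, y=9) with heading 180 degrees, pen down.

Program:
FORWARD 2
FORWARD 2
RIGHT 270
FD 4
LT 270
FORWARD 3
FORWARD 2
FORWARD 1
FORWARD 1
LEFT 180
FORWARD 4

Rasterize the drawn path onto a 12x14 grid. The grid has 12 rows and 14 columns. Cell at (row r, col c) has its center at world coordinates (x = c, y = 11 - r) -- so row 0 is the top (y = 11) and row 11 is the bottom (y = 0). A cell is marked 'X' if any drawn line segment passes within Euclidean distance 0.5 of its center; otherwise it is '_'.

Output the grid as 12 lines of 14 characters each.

Segment 0: (12,9) -> (10,9)
Segment 1: (10,9) -> (8,9)
Segment 2: (8,9) -> (8,5)
Segment 3: (8,5) -> (5,5)
Segment 4: (5,5) -> (3,5)
Segment 5: (3,5) -> (2,5)
Segment 6: (2,5) -> (1,5)
Segment 7: (1,5) -> (5,5)

Answer: ______________
______________
________XXXXX_
________X_____
________X_____
________X_____
_XXXXXXXX_____
______________
______________
______________
______________
______________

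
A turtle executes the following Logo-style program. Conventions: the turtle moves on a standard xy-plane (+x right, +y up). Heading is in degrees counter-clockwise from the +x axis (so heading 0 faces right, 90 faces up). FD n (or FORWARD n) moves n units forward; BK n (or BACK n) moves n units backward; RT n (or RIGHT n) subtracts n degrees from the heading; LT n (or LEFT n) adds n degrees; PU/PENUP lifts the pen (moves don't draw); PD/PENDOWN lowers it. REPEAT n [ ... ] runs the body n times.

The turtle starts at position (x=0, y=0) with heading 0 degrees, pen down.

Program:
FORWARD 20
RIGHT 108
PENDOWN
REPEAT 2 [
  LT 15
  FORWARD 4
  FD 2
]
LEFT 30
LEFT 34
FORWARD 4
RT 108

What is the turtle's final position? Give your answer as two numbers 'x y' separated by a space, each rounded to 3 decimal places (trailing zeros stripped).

Answer: 24.815 -12.828

Derivation:
Executing turtle program step by step:
Start: pos=(0,0), heading=0, pen down
FD 20: (0,0) -> (20,0) [heading=0, draw]
RT 108: heading 0 -> 252
PD: pen down
REPEAT 2 [
  -- iteration 1/2 --
  LT 15: heading 252 -> 267
  FD 4: (20,0) -> (19.791,-3.995) [heading=267, draw]
  FD 2: (19.791,-3.995) -> (19.686,-5.992) [heading=267, draw]
  -- iteration 2/2 --
  LT 15: heading 267 -> 282
  FD 4: (19.686,-5.992) -> (20.518,-9.904) [heading=282, draw]
  FD 2: (20.518,-9.904) -> (20.933,-11.861) [heading=282, draw]
]
LT 30: heading 282 -> 312
LT 34: heading 312 -> 346
FD 4: (20.933,-11.861) -> (24.815,-12.828) [heading=346, draw]
RT 108: heading 346 -> 238
Final: pos=(24.815,-12.828), heading=238, 6 segment(s) drawn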